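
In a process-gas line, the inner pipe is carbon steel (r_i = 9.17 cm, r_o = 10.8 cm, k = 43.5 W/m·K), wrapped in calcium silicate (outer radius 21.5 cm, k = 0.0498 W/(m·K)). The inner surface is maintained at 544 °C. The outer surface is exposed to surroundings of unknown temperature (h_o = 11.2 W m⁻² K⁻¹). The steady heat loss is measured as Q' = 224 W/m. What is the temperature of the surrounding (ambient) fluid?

T_out = 36.2 °C

Sum the resistances:
  R'_carbon steel = ln(0.108/0.0917)/(2πk) = 0.1636/(2π·43.5) = 5.986×10^-4 m·K/W
  R'_calcium silicate = ln(0.215/0.108)/(2πk) = 0.6885/(2π·0.0498) = 2.200 m·K/W
  R'_conv,out = 1/(2πr h) = 1/(2π·0.215·11.2) = 0.06609 m·K/W
ΣR = 2.267 m·K/W
ΔT = Q'·ΣR = 224 × 2.267 = 507.8 K
Heat flows outward, so T_out = T_in − ΔT = 544 − 507.8 = 36.2 °C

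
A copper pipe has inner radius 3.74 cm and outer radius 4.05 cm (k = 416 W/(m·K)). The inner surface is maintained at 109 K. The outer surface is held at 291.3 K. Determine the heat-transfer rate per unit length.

Q' = 2πk·ΔT/ln(r₂/r₁) = 2π × 416 × 182.3 / ln(0.0405/0.0374) = 5.98×10^6 W/m

Q' = 5980 kW/m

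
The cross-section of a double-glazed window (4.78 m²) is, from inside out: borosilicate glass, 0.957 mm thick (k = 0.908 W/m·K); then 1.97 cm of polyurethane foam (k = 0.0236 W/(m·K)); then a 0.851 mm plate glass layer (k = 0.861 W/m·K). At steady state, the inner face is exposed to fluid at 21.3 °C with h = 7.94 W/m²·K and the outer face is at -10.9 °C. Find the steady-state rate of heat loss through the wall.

Q = 160 W

Resistance network (inner→outer):
  R_conv,in = 1/(hA) = 1/(7.94·4.78) = 0.02635 K/W
  R_borosilicate glass = L/(kA) = 9.57×10^-4/(0.908·4.78) = 2.205×10^-4 K/W
  R_polyurethane foam = L/(kA) = 0.0197/(0.0236·4.78) = 0.1746 K/W
  R_plate glass = L/(kA) = 8.51×10^-4/(0.861·4.78) = 2.068×10^-4 K/W
ΣR = 0.02635 + 2.205×10^-4 + 0.1746 + 2.068×10^-4 = 0.2014 K/W
Q = ΔT/ΣR = (21.3 °C − -10.9 °C)/0.2014 = 160 W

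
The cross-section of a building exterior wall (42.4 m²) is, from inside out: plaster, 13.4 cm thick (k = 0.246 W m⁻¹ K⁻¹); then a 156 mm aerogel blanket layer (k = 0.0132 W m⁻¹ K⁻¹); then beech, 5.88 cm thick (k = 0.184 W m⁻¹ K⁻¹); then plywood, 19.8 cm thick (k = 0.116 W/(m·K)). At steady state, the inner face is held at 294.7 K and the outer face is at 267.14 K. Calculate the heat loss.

Series thermal resistances, inner to outer:
  R_plaster = L/(kA) = 0.134/(0.246·42.4) = 0.01285 K/W
  R_aerogel blanket = L/(kA) = 0.156/(0.0132·42.4) = 0.2787 K/W
  R_beech = L/(kA) = 0.0588/(0.184·42.4) = 0.007537 K/W
  R_plywood = L/(kA) = 0.198/(0.116·42.4) = 0.04026 K/W
ΣR = 0.01285 + 0.2787 + 0.007537 + 0.04026 = 0.3393 K/W
Q = ΔT/ΣR = (294.7 K − 267.14 K)/0.3393 = 81.2 W

Q = 81.2 W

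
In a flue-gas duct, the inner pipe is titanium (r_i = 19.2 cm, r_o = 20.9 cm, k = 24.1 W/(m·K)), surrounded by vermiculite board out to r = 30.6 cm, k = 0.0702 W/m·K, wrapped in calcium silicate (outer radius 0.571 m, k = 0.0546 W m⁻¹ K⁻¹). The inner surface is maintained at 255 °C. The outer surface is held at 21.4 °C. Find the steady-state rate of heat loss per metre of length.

Treat each layer as a resistance in series:
  R'_titanium = ln(0.209/0.192)/(2πk) = 0.08484/(2π·24.1) = 5.603×10^-4 m·K/W
  R'_vermiculite board = ln(0.306/0.209)/(2πk) = 0.3813/(2π·0.0702) = 0.8644 m·K/W
  R'_calcium silicate = ln(0.571/0.306)/(2πk) = 0.6238/(2π·0.0546) = 1.818 m·K/W
ΣR = 5.603×10^-4 + 0.8644 + 1.818 = 2.683 m·K/W
Q' = ΔT/ΣR = (255 °C − 21.4 °C)/2.683 = 87.1 W/m

Q' = 87.1 W/m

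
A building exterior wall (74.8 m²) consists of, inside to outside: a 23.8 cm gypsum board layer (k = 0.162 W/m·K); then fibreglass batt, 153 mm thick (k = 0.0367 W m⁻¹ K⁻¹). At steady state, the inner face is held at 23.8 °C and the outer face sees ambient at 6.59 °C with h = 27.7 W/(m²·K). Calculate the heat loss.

Q = 227 W

Treat each layer as a resistance in series:
  R_gypsum board = L/(kA) = 0.238/(0.162·74.8) = 0.01964 K/W
  R_fibreglass batt = L/(kA) = 0.153/(0.0367·74.8) = 0.05573 K/W
  R_conv,out = 1/(hA) = 1/(27.7·74.8) = 4.826×10^-4 K/W
ΣR = 0.01964 + 0.05573 + 4.826×10^-4 = 0.07585 K/W
Q = ΔT/ΣR = (23.8 °C − 6.59 °C)/0.07585 = 227 W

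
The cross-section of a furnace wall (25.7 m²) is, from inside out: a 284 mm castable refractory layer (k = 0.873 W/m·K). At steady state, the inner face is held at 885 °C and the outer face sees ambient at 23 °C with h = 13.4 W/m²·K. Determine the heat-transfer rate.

Q = 55.4 kW

Treat each layer as a resistance in series:
  R_castable refractory = L/(kA) = 0.284/(0.873·25.7) = 0.01266 K/W
  R_conv,out = 1/(hA) = 1/(13.4·25.7) = 0.002904 K/W
ΣR = 0.01266 + 0.002904 = 0.01556 K/W
Q = ΔT/ΣR = (885 °C − 23 °C)/0.01556 = 55400 W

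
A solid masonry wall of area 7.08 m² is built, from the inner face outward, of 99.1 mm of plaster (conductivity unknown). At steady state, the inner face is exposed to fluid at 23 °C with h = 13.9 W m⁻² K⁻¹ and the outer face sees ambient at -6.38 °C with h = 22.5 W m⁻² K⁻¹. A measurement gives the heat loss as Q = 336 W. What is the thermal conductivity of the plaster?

ΣR = ΔT/Q = |23 − -6.38|/336 = 0.08744 K/W
Known resistances:
  R_conv,in = 1/(hA) = 1/(13.9·7.08) = 0.01016 K/W
  R_conv,out = 1/(hA) = 1/(22.5·7.08) = 0.006277 K/W
R_plaster = ΣR − ΣR_known = 0.08744 − 0.01644 = 0.07100 K/W
L/(kA) = 0.07100 ⇒ k = 0.0991/(0.07100·7.08) = 0.197 W/m·K

k = 0.197 W/m·K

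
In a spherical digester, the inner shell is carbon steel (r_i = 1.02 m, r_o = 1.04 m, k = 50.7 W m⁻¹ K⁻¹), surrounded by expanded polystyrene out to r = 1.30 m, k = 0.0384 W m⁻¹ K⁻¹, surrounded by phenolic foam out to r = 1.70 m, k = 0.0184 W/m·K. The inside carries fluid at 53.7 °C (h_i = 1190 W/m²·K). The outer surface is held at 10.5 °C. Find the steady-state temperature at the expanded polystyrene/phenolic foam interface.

T = 39.1 °C

Series thermal resistances, inner to outer:
  R_conv,in = 1/(4πr²h) = 1/(4π·1.02²·1190) = 6.428×10^-5 K/W
  R_carbon steel = (1/1.02 − 1/1.04)/(4πk) = 0.01885/(4π·50.7) = 2.959×10^-5 K/W
  R_expanded polystyrene = (1/1.04 − 1/1.30)/(4πk) = 0.1923/(4π·0.0384) = 0.3985 K/W
  R_phenolic foam = (1/1.30 − 1/1.70)/(4πk) = 0.1810/(4π·0.0184) = 0.7828 K/W
ΣR = 6.428×10^-5 + 2.959×10^-5 + 0.3985 + 0.7828 = 1.181 K/W
Q = ΔT/ΣR = (53.7 °C − 10.5 °C)/1.181 = 36.58 W
From the inner boundary to the expanded polystyrene/phenolic foam interface, ΣR_partial = 0.3986 K/W.
T_interface = T_in − Q·ΣR_partial = 53.7 °C − (36.58)(0.3986) = 39.1 °C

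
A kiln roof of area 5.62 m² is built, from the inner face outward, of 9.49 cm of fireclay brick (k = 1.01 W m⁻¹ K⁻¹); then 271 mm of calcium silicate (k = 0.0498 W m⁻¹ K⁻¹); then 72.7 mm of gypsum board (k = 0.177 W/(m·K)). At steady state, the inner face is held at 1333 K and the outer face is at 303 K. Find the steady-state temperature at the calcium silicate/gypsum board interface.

Series thermal resistances, inner to outer:
  R_fireclay brick = L/(kA) = 0.0949/(1.01·5.62) = 0.01672 K/W
  R_calcium silicate = L/(kA) = 0.271/(0.0498·5.62) = 0.9683 K/W
  R_gypsum board = L/(kA) = 0.0727/(0.177·5.62) = 0.07308 K/W
ΣR = 0.01672 + 0.9683 + 0.07308 = 1.058 K/W
Q = ΔT/ΣR = (1333 K − 303 K)/1.058 = 973.5 W
From the inner boundary to the calcium silicate/gypsum board interface, ΣR_partial = 0.9850 K/W.
T_interface = T_in − Q·ΣR_partial = 1333 K − (973.5)(0.9850) = 374 K

T = 374 K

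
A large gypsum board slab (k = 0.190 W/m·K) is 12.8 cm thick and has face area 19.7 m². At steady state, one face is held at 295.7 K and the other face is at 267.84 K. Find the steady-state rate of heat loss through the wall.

Q = kA·ΔT/L = 0.190 × 19.7 × |295.7 K − 267.84 K| / 0.128 = 815 W

Q = 815 W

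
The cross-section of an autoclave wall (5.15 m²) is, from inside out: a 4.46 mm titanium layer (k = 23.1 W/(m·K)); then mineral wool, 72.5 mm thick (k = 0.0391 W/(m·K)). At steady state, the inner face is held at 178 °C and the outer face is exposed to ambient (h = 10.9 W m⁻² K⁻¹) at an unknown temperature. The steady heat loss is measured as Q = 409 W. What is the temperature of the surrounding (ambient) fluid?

T_out = 23.4 °C

Sum the resistances:
  R_titanium = L/(kA) = 0.00446/(23.1·5.15) = 3.749×10^-5 K/W
  R_mineral wool = L/(kA) = 0.0725/(0.0391·5.15) = 0.3600 K/W
  R_conv,out = 1/(hA) = 1/(10.9·5.15) = 0.01781 K/W
ΣR = 0.3779 K/W
ΔT = Q·ΣR = 409 × 0.3779 = 154.6 K
Heat flows outward, so T_out = T_in − ΔT = 178 − 154.6 = 23.4 °C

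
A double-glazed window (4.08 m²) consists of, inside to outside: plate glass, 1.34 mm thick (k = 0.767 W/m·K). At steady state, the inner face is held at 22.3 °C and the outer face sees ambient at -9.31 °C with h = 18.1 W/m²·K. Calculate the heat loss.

Treat each layer as a resistance in series:
  R_plate glass = L/(kA) = 0.00134/(0.767·4.08) = 4.282×10^-4 K/W
  R_conv,out = 1/(hA) = 1/(18.1·4.08) = 0.01354 K/W
ΣR = 4.282×10^-4 + 0.01354 = 0.01397 K/W
Q = ΔT/ΣR = (22.3 °C − -9.31 °C)/0.01397 = 2260 W

Q = 2.26 kW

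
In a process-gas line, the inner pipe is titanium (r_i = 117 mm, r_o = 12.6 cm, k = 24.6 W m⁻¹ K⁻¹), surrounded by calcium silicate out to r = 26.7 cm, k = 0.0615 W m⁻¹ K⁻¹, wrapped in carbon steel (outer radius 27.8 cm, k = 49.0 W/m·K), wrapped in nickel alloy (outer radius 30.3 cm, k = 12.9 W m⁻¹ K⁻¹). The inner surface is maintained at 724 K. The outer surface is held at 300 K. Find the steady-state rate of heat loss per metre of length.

Resistance network (inner→outer):
  R'_titanium = ln(0.126/0.117)/(2πk) = 0.07411/(2π·24.6) = 4.795×10^-4 m·K/W
  R'_calcium silicate = ln(0.267/0.126)/(2πk) = 0.7510/(2π·0.0615) = 1.943 m·K/W
  R'_carbon steel = ln(0.278/0.267)/(2πk) = 0.04037/(2π·49.0) = 1.311×10^-4 m·K/W
  R'_nickel alloy = ln(0.303/0.278)/(2πk) = 0.08611/(2π·12.9) = 0.001062 m·K/W
ΣR = 4.795×10^-4 + 1.943 + 1.311×10^-4 + 0.001062 = 1.945 m·K/W
Q' = ΔT/ΣR = (724 K − 300 K)/1.945 = 218 W/m

Q' = 218 W/m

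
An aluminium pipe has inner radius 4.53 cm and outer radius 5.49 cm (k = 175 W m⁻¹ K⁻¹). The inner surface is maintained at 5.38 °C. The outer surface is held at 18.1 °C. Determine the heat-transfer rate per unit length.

Q' = 2πk·ΔT/ln(r₂/r₁) = 2π × 175 × 12.72 / ln(0.0549/0.0453) = 72800 W/m

Q' = 72800 W/m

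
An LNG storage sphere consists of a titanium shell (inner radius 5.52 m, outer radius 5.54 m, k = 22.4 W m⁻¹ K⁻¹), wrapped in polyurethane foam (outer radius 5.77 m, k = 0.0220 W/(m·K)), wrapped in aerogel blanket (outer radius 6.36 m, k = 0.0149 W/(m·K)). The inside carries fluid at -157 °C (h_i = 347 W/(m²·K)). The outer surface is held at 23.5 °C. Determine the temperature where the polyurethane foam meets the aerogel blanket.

Series thermal resistances, inner to outer:
  R_conv,in = 1/(4πr²h) = 1/(4π·5.52²·347) = 7.526×10^-6 K/W
  R_titanium = (1/5.52 − 1/5.54)/(4πk) = 6.540×10^-4/(4π·22.4) = 2.323×10^-6 K/W
  R_polyurethane foam = (1/5.54 − 1/5.77)/(4πk) = 0.007195/(4π·0.0220) = 0.02603 K/W
  R_aerogel blanket = (1/5.77 − 1/6.36)/(4πk) = 0.01608/(4π·0.0149) = 0.08587 K/W
ΣR = 7.526×10^-6 + 2.323×10^-6 + 0.02603 + 0.08587 = 0.1119 K/W
Q = ΔT/ΣR = (-157 °C − 23.5 °C)/0.1119 = -1613 W
From the inner boundary to the polyurethane foam/aerogel blanket interface, ΣR_partial = 0.02604 K/W.
T_interface = T_in − Q·ΣR_partial = -157 °C − (-1613)(0.02604) = -115 °C

T = -115 °C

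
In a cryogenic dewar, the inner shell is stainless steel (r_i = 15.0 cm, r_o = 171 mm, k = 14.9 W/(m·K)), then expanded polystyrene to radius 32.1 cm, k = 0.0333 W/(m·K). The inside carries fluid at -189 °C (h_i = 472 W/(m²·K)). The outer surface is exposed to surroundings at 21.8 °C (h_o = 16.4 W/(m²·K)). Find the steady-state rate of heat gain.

Resistance network (inner→outer):
  R_conv,in = 1/(4πr²h) = 1/(4π·0.150²·472) = 0.007493 K/W
  R_stainless steel = (1/0.150 − 1/0.171)/(4πk) = 0.8187/(4π·14.9) = 0.004373 K/W
  R_expanded polystyrene = (1/0.171 − 1/0.321)/(4πk) = 2.733/(4π·0.0333) = 6.530 K/W
  R_conv,out = 1/(4πr²h) = 1/(4π·0.321²·16.4) = 0.04709 K/W
ΣR = 0.007493 + 0.004373 + 6.530 + 0.04709 = 6.589 K/W
Q = ΔT/ΣR = (-189 °C − 21.8 °C)/6.589 = -32.0 W
(Negative Q ⇒ heat flows inward; heat gain = 32.0 W.)

Q = 32.0 W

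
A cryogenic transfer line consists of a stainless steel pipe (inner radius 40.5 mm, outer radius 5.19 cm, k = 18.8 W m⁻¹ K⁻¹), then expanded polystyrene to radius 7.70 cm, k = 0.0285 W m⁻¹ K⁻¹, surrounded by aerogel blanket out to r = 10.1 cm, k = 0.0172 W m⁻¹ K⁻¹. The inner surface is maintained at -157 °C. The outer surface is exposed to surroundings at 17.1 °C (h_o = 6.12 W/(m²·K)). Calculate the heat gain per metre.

Treat each layer as a resistance in series:
  R'_stainless steel = ln(0.0519/0.0405)/(2πk) = 0.2480/(2π·18.8) = 0.002100 m·K/W
  R'_expanded polystyrene = ln(0.0770/0.0519)/(2πk) = 0.3945/(2π·0.0285) = 2.203 m·K/W
  R'_aerogel blanket = ln(0.101/0.0770)/(2πk) = 0.2713/(2π·0.0172) = 2.511 m·K/W
  R'_conv,out = 1/(2πr h) = 1/(2π·0.101·6.12) = 0.2575 m·K/W
ΣR = 0.002100 + 2.203 + 2.511 + 0.2575 = 4.974 m·K/W
Q' = ΔT/ΣR = (-157 °C − 17.1 °C)/4.974 = -35.0 W/m
(Negative Q' ⇒ heat flows inward; heat gain = 35.0 W/m.)

Q' = 35.0 W/m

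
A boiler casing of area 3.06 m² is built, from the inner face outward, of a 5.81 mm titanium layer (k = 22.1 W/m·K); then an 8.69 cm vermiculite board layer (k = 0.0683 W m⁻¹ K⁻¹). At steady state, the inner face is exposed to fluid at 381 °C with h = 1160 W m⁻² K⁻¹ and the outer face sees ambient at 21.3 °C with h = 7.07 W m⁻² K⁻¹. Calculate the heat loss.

Q = 778 W

Resistance network (inner→outer):
  R_conv,in = 1/(hA) = 1/(1160·3.06) = 2.817×10^-4 K/W
  R_titanium = L/(kA) = 0.00581/(22.1·3.06) = 8.591×10^-5 K/W
  R_vermiculite board = L/(kA) = 0.0869/(0.0683·3.06) = 0.4158 K/W
  R_conv,out = 1/(hA) = 1/(7.07·3.06) = 0.04622 K/W
ΣR = 2.817×10^-4 + 8.591×10^-5 + 0.4158 + 0.04622 = 0.4624 K/W
Q = ΔT/ΣR = (381 °C − 21.3 °C)/0.4624 = 778 W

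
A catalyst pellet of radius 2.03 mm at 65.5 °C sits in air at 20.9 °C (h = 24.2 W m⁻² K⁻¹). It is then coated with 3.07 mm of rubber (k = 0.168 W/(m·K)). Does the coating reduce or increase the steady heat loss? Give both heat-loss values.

increases: 0.0559 → 0.167 W

Critical radius for a sphere: r_cr = 2k/h = 0.0139 m = 1.39 cm.
Outer radius after coating: r₂ = 0.00203 + 0.00307 = 0.00510 m.
Since r₁ < r_cr and r₂ ≤ r_cr, the coating moves toward the maximum at r_cr — heat loss rises.
Bare: R = 1/(4πr₁²h) = 798.0 K/W; Q = 44.6/798.0 = 0.0559 W.
Coated: R = R_cond + R_conv = 266.9 K/W; Q = 44.6/266.9 = 0.167 W.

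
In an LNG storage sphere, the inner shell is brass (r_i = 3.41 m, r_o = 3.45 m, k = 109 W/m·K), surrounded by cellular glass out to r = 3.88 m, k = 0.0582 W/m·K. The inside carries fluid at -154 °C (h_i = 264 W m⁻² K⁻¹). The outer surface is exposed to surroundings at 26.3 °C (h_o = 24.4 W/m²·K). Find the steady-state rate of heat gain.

Series thermal resistances, inner to outer:
  R_conv,in = 1/(4πr²h) = 1/(4π·3.41²·264) = 2.592×10^-5 K/W
  R_brass = (1/3.41 − 1/3.45)/(4πk) = 0.003400/(4π·109) = 2.482×10^-6 K/W
  R_cellular glass = (1/3.45 − 1/3.88)/(4πk) = 0.03212/(4π·0.0582) = 0.04392 K/W
  R_conv,out = 1/(4πr²h) = 1/(4π·3.88²·24.4) = 2.166×10^-4 K/W
ΣR = 2.592×10^-5 + 2.482×10^-6 + 0.04392 + 2.166×10^-4 = 0.04417 K/W
Q = ΔT/ΣR = (-154 °C − 26.3 °C)/0.04417 = -4080 W
(Negative Q ⇒ heat flows inward; heat gain = 4080 W.)

Q = 4080 W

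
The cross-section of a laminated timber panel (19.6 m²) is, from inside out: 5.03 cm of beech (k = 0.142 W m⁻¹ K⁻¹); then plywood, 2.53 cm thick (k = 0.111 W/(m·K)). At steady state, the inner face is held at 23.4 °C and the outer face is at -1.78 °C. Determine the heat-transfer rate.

Series thermal resistances, inner to outer:
  R_beech = L/(kA) = 0.0503/(0.142·19.6) = 0.01807 K/W
  R_plywood = L/(kA) = 0.0253/(0.111·19.6) = 0.01163 K/W
ΣR = 0.01807 + 0.01163 = 0.02970 K/W
Q = ΔT/ΣR = (23.4 °C − -1.78 °C)/0.02970 = 848 W

Q = 848 W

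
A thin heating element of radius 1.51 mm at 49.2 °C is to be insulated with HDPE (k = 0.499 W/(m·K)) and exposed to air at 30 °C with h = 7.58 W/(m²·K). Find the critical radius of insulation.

For a cylinder, r_cr = k_ins/h = 0.499/7.58 = 0.0658 m = 6.58 cm

r_cr = 6.58 cm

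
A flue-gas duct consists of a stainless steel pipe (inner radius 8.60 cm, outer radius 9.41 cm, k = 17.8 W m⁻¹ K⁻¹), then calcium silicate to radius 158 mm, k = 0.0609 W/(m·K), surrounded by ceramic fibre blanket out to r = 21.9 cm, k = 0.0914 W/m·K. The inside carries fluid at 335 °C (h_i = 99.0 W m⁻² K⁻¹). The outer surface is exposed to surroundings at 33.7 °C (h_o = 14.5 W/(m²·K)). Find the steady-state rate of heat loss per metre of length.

Resistance network (inner→outer):
  R'_conv,in = 1/(2πr h) = 1/(2π·0.0860·99.0) = 0.01869 m·K/W
  R'_stainless steel = ln(0.0941/0.0860)/(2πk) = 0.09001/(2π·17.8) = 8.048×10^-4 m·K/W
  R'_calcium silicate = ln(0.158/0.0941)/(2πk) = 0.5182/(2π·0.0609) = 1.354 m·K/W
  R'_ceramic fibre blanket = ln(0.219/0.158)/(2πk) = 0.3265/(2π·0.0914) = 0.5685 m·K/W
  R'_conv,out = 1/(2πr h) = 1/(2π·0.219·14.5) = 0.05012 m·K/W
ΣR = 0.01869 + 8.048×10^-4 + 1.354 + 0.5685 + 0.05012 = 1.992 m·K/W
Q' = ΔT/ΣR = (335 °C − 33.7 °C)/1.992 = 151 W/m

Q' = 151 W/m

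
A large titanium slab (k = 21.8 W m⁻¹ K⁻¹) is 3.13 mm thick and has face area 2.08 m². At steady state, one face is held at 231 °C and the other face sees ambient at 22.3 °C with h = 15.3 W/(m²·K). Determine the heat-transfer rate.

Series thermal resistances, inner to outer:
  R_titanium = L/(kA) = 0.00313/(21.8·2.08) = 6.903×10^-5 K/W
  R_conv,out = 1/(hA) = 1/(15.3·2.08) = 0.03142 K/W
ΣR = 6.903×10^-5 + 0.03142 = 0.03149 K/W
Q = ΔT/ΣR = (231 °C − 22.3 °C)/0.03149 = 6630 W

Q = 6630 W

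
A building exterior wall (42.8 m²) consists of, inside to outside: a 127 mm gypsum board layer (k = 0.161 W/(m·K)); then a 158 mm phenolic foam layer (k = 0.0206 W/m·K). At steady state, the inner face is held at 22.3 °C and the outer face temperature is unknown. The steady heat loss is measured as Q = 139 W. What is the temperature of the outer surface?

Sum the resistances:
  R_gypsum board = L/(kA) = 0.127/(0.161·42.8) = 0.01843 K/W
  R_phenolic foam = L/(kA) = 0.158/(0.0206·42.8) = 0.1792 K/W
ΣR = 0.1976 K/W
ΔT = Q·ΣR = 139 × 0.1976 = 27.47 K
Heat flows outward, so T_out = T_in − ΔT = 22.3 − 27.47 = -5.17 °C

T_out = -5.17 °C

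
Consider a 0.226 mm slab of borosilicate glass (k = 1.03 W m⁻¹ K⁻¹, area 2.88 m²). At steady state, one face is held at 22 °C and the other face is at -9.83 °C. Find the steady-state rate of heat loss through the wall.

Q = 4.18×10^5 W

Q = kA·ΔT/L = 1.03 × 2.88 × |22 °C − -9.83 °C| / 2.26×10^-4 = 4.18×10^5 W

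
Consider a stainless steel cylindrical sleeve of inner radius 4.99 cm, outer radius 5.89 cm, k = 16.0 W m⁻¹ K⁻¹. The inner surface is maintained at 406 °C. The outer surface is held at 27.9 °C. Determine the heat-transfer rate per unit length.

Q' = 2πk·ΔT/ln(r₂/r₁) = 2π × 16.0 × 378.1 / ln(0.0589/0.0499) = 2.29×10^5 W/m

Q' = 2.29×10^5 W/m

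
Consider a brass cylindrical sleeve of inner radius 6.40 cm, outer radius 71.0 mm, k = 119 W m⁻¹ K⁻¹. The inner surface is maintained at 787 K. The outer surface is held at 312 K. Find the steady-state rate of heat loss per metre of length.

Q' = 3.42×10^6 W/m

Q' = 2πk·ΔT/ln(r₂/r₁) = 2π × 119 × 475 / ln(0.0710/0.0640) = 3.42×10^6 W/m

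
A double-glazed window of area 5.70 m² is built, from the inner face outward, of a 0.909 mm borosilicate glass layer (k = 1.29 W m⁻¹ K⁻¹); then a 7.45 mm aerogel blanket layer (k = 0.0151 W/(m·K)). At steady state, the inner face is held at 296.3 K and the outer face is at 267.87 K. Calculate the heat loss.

Q = 328 W

Resistance network (inner→outer):
  R_borosilicate glass = L/(kA) = 9.09×10^-4/(1.29·5.70) = 1.236×10^-4 K/W
  R_aerogel blanket = L/(kA) = 0.00745/(0.0151·5.70) = 0.08656 K/W
ΣR = 1.236×10^-4 + 0.08656 = 0.08668 K/W
Q = ΔT/ΣR = (296.3 K − 267.87 K)/0.08668 = 328 W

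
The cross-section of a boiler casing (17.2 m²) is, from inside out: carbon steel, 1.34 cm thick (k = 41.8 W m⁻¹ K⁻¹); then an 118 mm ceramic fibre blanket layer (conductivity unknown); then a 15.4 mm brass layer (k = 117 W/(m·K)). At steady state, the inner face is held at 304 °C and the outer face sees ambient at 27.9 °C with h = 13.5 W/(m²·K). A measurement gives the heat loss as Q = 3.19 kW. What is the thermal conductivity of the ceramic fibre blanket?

k = 0.0834 W/m·K

ΣR = ΔT/Q = |304 − 27.9|/3190 = 0.08655 K/W
Known resistances:
  R_carbon steel = L/(kA) = 0.0134/(41.8·17.2) = 1.864×10^-5 K/W
  R_brass = L/(kA) = 0.0154/(117·17.2) = 7.653×10^-6 K/W
  R_conv,out = 1/(hA) = 1/(13.5·17.2) = 0.004307 K/W
R_ceramic fibre blanket = ΣR − ΣR_known = 0.08655 − 0.004333 = 0.08222 K/W
L/(kA) = 0.08222 ⇒ k = 0.118/(0.08222·17.2) = 0.0834 W/m·K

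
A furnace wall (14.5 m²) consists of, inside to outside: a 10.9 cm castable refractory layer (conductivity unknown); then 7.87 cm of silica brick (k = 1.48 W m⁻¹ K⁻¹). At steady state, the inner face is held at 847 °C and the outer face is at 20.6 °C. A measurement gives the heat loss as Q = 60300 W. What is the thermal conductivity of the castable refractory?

ΣR = ΔT/Q = |847 − 20.6|/60300 = 0.01370 K/W
Known resistances:
  R_silica brick = L/(kA) = 0.0787/(1.48·14.5) = 0.003667 K/W
R_castable refractory = ΣR − ΣR_known = 0.01370 − 0.003667 = 0.01003 K/W
L/(kA) = 0.01003 ⇒ k = 0.109/(0.01003·14.5) = 0.749 W/m·K

k = 0.749 W/m·K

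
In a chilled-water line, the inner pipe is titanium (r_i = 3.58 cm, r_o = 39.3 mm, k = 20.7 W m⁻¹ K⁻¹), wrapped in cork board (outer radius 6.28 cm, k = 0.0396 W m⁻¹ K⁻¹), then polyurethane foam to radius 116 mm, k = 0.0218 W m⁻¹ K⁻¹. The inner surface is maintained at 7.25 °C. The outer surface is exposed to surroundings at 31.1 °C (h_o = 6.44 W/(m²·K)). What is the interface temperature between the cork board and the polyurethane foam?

Resistance network (inner→outer):
  R'_titanium = ln(0.0393/0.0358)/(2πk) = 0.09328/(2π·20.7) = 7.172×10^-4 m·K/W
  R'_cork board = ln(0.0628/0.0393)/(2πk) = 0.4687/(2π·0.0396) = 1.884 m·K/W
  R'_polyurethane foam = ln(0.116/0.0628)/(2πk) = 0.6136/(2π·0.0218) = 4.480 m·K/W
  R'_conv,out = 1/(2πr h) = 1/(2π·0.116·6.44) = 0.2130 m·K/W
ΣR = 7.172×10^-4 + 1.884 + 4.480 + 0.2130 = 6.578 m·K/W
Q' = ΔT/ΣR = (7.25 °C − 31.1 °C)/6.578 = -3.626 W/m
From the inner boundary to the cork board/polyurethane foam interface, ΣR_partial = 1.885 m·K/W.
T_interface = T_in − Q'·ΣR_partial = 7.25 °C − (-3.626)(1.885) = 14.1 °C

T = 14.1 °C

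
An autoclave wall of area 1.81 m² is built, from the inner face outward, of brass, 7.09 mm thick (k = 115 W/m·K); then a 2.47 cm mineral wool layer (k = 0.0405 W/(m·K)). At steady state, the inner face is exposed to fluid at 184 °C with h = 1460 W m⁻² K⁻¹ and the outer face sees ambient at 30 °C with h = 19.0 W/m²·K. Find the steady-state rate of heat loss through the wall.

Q = 420 W

Resistance network (inner→outer):
  R_conv,in = 1/(hA) = 1/(1460·1.81) = 3.784×10^-4 K/W
  R_brass = L/(kA) = 0.00709/(115·1.81) = 3.406×10^-5 K/W
  R_mineral wool = L/(kA) = 0.0247/(0.0405·1.81) = 0.3369 K/W
  R_conv,out = 1/(hA) = 1/(19.0·1.81) = 0.02908 K/W
ΣR = 3.784×10^-4 + 3.406×10^-5 + 0.3369 + 0.02908 = 0.3664 K/W
Q = ΔT/ΣR = (184 °C − 30 °C)/0.3664 = 420 W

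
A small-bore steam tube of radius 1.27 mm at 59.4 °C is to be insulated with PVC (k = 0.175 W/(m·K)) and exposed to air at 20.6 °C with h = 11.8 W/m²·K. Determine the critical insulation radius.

For a cylinder, r_cr = k_ins/h = 0.175/11.8 = 0.0148 m = 1.48 cm

r_cr = 1.48 cm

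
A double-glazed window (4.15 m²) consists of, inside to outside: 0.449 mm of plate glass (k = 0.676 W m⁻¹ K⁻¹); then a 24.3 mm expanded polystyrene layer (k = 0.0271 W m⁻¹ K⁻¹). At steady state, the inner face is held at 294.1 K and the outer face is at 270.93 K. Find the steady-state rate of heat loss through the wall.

Treat each layer as a resistance in series:
  R_plate glass = L/(kA) = 4.49×10^-4/(0.676·4.15) = 1.600×10^-4 K/W
  R_expanded polystyrene = L/(kA) = 0.0243/(0.0271·4.15) = 0.2161 K/W
ΣR = 1.600×10^-4 + 0.2161 = 0.2163 K/W
Q = ΔT/ΣR = (294.1 K − 270.93 K)/0.2163 = 107 W

Q = 107 W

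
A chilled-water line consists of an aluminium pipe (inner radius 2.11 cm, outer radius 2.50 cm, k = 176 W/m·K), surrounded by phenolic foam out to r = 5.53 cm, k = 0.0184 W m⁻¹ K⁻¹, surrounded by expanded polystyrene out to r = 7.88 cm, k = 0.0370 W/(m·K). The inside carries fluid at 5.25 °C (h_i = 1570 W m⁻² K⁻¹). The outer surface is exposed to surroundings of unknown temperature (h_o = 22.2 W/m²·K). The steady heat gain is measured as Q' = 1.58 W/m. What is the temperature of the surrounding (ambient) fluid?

Series resistances:
  R'_conv,in = 1/(2πr h) = 1/(2π·0.0211·1570) = 0.004804 m·K/W
  R'_aluminium = ln(0.0250/0.0211)/(2πk) = 0.1696/(2π·176) = 1.534×10^-4 m·K/W
  R'_phenolic foam = ln(0.0553/0.0250)/(2πk) = 0.7939/(2π·0.0184) = 6.867 m·K/W
  R'_expanded polystyrene = ln(0.0788/0.0553)/(2πk) = 0.3541/(2π·0.0370) = 1.523 m·K/W
  R'_conv,out = 1/(2πr h) = 1/(2π·0.0788·22.2) = 0.09098 m·K/W
ΣR = 8.486 m·K/W
ΔT = Q'·ΣR = 1.58 × 8.486 = 13.41 K
Heat flows inward, so T_out = T_in + ΔT = 5.25 + 13.41 = 18.7 °C

T_out = 18.7 °C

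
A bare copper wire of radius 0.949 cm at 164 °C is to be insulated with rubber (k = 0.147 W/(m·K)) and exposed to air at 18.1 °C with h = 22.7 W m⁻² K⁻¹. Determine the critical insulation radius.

For a cylinder, r_cr = k_ins/h = 0.147/22.7 = 0.00648 m = 0.648 cm

r_cr = 0.648 cm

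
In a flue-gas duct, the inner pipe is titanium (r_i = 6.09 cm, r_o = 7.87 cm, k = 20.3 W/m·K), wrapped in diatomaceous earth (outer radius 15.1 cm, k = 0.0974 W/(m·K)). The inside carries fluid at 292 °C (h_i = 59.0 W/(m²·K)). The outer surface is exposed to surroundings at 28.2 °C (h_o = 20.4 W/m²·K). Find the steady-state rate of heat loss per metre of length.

Series thermal resistances, inner to outer:
  R'_conv,in = 1/(2πr h) = 1/(2π·0.0609·59.0) = 0.04429 m·K/W
  R'_titanium = ln(0.0787/0.0609)/(2πk) = 0.2564/(2π·20.3) = 0.002010 m·K/W
  R'_diatomaceous earth = ln(0.151/0.0787)/(2πk) = 0.6516/(2π·0.0974) = 1.065 m·K/W
  R'_conv,out = 1/(2πr h) = 1/(2π·0.151·20.4) = 0.05167 m·K/W
ΣR = 0.04429 + 0.002010 + 1.065 + 0.05167 = 1.163 m·K/W
Q' = ΔT/ΣR = (292 °C − 28.2 °C)/1.163 = 227 W/m

Q' = 227 W/m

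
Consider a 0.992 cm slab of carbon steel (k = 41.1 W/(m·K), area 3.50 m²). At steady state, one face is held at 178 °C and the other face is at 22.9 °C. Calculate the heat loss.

Q = kA·ΔT/L = 41.1 × 3.50 × |178 °C − 22.9 °C| / 0.00992 = 2.25×10^6 W

Q = 2250 kW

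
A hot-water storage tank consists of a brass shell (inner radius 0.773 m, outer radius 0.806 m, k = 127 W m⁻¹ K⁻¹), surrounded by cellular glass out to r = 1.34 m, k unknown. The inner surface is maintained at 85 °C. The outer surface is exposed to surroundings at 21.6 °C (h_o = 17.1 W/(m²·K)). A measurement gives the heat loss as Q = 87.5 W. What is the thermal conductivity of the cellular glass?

ΣR = ΔT/Q = |85 − 21.6|/87.5 = 0.7246 K/W
Known resistances:
  R_brass = (1/0.773 − 1/0.806)/(4πk) = 0.05297/(4π·127) = 3.319×10^-5 K/W
  R_conv,out = 1/(4πr²h) = 1/(4π·1.34²·17.1) = 0.002592 K/W
R_cellular glass = ΣR − ΣR_known = 0.7246 − 0.002625 = 0.7220 K/W
(1/r₁−1/r₂)/(4πk) = 0.7220 ⇒ k = 0.4944/(4π·0.7220) = 0.0545 W/m·K

k = 0.0545 W/m·K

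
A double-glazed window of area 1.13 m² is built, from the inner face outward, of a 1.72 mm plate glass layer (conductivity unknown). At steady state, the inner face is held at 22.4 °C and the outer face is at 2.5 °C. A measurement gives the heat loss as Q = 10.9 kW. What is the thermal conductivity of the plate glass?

ΣR = ΔT/Q = |22.4 − 2.5|/10900 = 0.001826 K/W
L/(kA) = 0.001826 ⇒ k = 0.00172/(0.001826·1.13) = 0.834 W/m·K

k = 0.834 W/m·K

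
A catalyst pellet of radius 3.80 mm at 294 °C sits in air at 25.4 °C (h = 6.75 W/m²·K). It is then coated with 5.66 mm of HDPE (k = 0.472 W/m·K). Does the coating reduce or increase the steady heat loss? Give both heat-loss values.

Critical radius for a sphere: r_cr = 2k/h = 0.140 m = 14.0 cm.
Outer radius after coating: r₂ = 0.00380 + 0.00566 = 0.00946 m.
Since r₁ < r_cr and r₂ ≤ r_cr, the coating moves toward the maximum at r_cr — heat loss rises.
Bare: R = 1/(4πr₁²h) = 816.4 K/W; Q = 268.6/816.4 = 0.329 W.
Coated: R = R_cond + R_conv = 158.3 K/W; Q = 268.6/158.3 = 1.70 W.

increases: 0.329 → 1.70 W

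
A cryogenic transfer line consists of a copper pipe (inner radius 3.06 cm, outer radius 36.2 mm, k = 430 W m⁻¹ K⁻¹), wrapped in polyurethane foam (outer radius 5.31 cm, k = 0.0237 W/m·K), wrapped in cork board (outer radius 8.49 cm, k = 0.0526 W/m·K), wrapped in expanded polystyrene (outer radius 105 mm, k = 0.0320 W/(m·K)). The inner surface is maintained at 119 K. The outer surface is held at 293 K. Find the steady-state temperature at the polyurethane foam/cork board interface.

Series thermal resistances, inner to outer:
  R'_copper = ln(0.0362/0.0306)/(2πk) = 0.1681/(2π·430) = 6.220×10^-5 m·K/W
  R'_polyurethane foam = ln(0.0531/0.0362)/(2πk) = 0.3831/(2π·0.0237) = 2.573 m·K/W
  R'_cork board = ln(0.0849/0.0531)/(2πk) = 0.4693/(2π·0.0526) = 1.420 m·K/W
  R'_expanded polystyrene = ln(0.105/0.0849)/(2πk) = 0.2125/(2π·0.0320) = 1.057 m·K/W
ΣR = 6.220×10^-5 + 2.573 + 1.420 + 1.057 = 5.050 m·K/W
Q' = ΔT/ΣR = (119 K − 293 K)/5.050 = -34.46 W/m
From the inner boundary to the polyurethane foam/cork board interface, ΣR_partial = 2.573 m·K/W.
T_interface = T_in − Q'·ΣR_partial = 119 K − (-34.46)(2.573) = 207.7 K

T = 207.7 K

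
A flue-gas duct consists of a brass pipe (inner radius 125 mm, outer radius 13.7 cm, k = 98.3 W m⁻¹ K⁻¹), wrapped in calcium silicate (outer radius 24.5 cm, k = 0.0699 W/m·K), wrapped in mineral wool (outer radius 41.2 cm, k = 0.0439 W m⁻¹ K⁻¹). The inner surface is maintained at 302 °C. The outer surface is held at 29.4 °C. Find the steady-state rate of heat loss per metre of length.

Q' = 85.0 W/m

Treat each layer as a resistance in series:
  R'_brass = ln(0.137/0.125)/(2πk) = 0.09167/(2π·98.3) = 1.484×10^-4 m·K/W
  R'_calcium silicate = ln(0.245/0.137)/(2πk) = 0.5813/(2π·0.0699) = 1.324 m·K/W
  R'_mineral wool = ln(0.412/0.245)/(2πk) = 0.5198/(2π·0.0439) = 1.884 m·K/W
ΣR = 1.484×10^-4 + 1.324 + 1.884 = 3.208 m·K/W
Q' = ΔT/ΣR = (302 °C − 29.4 °C)/3.208 = 85.0 W/m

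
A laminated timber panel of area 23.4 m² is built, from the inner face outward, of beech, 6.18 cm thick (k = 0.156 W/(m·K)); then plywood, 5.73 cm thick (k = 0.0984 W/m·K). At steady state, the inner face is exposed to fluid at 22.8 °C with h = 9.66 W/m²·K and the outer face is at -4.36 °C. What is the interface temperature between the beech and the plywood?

Series thermal resistances, inner to outer:
  R_conv,in = 1/(hA) = 1/(9.66·23.4) = 0.004424 K/W
  R_beech = L/(kA) = 0.0618/(0.156·23.4) = 0.01693 K/W
  R_plywood = L/(kA) = 0.0573/(0.0984·23.4) = 0.02489 K/W
ΣR = 0.004424 + 0.01693 + 0.02489 = 0.04624 K/W
Q = ΔT/ΣR = (22.8 °C − -4.36 °C)/0.04624 = 587.4 W
From the inner boundary to the beech/plywood interface, ΣR_partial = 0.02135 K/W.
T_interface = T_in − Q·ΣR_partial = 22.8 °C − (587.4)(0.02135) = 10.3 °C

T = 10.3 °C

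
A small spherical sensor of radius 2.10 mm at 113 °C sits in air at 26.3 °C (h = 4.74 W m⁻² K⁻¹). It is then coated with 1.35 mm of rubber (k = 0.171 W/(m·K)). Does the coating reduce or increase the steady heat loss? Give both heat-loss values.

increases: 0.0228 → 0.0579 W

Critical radius for a sphere: r_cr = 2k/h = 0.0722 m = 7.22 cm.
Outer radius after coating: r₂ = 0.00210 + 0.00135 = 0.00345 m.
Since r₁ < r_cr and r₂ ≤ r_cr, the coating moves toward the maximum at r_cr — heat loss rises.
Bare: R = 1/(4πr₁²h) = 3807 K/W; Q = 86.7/3807 = 0.0228 W.
Coated: R = R_cond + R_conv = 1497 K/W; Q = 86.7/1497 = 0.0579 W.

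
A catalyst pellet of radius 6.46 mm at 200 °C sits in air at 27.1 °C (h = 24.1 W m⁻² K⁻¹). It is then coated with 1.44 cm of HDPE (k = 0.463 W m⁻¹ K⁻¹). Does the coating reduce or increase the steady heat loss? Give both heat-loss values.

Critical radius for a sphere: r_cr = 2k/h = 0.0384 m = 3.84 cm.
Outer radius after coating: r₂ = 0.00646 + 0.0144 = 0.02086 m.
Since r₁ < r_cr and r₂ ≤ r_cr, the coating moves toward the maximum at r_cr — heat loss rises.
Bare: R = 1/(4πr₁²h) = 79.12 K/W; Q = 172.9/79.12 = 2.19 W.
Coated: R = R_cond + R_conv = 25.95 K/W; Q = 172.9/25.95 = 6.66 W.

increases: 2.19 → 6.66 W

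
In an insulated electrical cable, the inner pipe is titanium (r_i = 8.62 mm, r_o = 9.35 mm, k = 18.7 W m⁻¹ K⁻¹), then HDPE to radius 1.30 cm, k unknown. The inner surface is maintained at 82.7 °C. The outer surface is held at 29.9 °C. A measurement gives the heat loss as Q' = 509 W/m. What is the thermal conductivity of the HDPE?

k = 0.509 W/m·K

ΣR = ΔT/Q' = |82.7 − 29.9|/509 = 0.1037 m·K/W
Known resistances:
  R'_titanium = ln(0.00935/0.00862)/(2πk) = 0.08129/(2π·18.7) = 6.919×10^-4 m·K/W
R_HDPE = ΣR − ΣR_known = 0.1037 − 6.919×10^-4 = 0.1030 m·K/W
ln(r₂/r₁)/(2πk) = 0.1030 ⇒ k = 0.3296/(2π·0.1030) = 0.509 W/m·K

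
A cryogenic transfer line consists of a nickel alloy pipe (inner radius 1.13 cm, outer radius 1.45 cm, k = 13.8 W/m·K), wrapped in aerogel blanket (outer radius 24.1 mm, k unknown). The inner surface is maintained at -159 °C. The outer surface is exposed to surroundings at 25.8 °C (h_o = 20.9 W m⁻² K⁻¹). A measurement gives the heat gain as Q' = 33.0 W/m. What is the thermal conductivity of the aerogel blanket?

ΣR = ΔT/Q' = |-159 − 25.8|/33.0 = 5.600 m·K/W
Known resistances:
  R'_nickel alloy = ln(0.0145/0.0113)/(2πk) = 0.2493/(2π·13.8) = 0.002876 m·K/W
  R'_conv,out = 1/(2πr h) = 1/(2π·0.0241·20.9) = 0.3160 m·K/W
R_aerogel blanket = ΣR − ΣR_known = 5.600 − 0.3189 = 5.281 m·K/W
ln(r₂/r₁)/(2πk) = 5.281 ⇒ k = 0.5081/(2π·5.281) = 0.0153 W/m·K

k = 0.0153 W/m·K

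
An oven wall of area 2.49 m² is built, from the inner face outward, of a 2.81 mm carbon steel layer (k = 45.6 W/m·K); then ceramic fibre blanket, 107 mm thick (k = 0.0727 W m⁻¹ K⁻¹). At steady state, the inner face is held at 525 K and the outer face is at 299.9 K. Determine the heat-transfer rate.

Q = 381 W

Treat each layer as a resistance in series:
  R_carbon steel = L/(kA) = 0.00281/(45.6·2.49) = 2.475×10^-5 K/W
  R_ceramic fibre blanket = L/(kA) = 0.107/(0.0727·2.49) = 0.5911 K/W
ΣR = 2.475×10^-5 + 0.5911 = 0.5911 K/W
Q = ΔT/ΣR = (525 K − 299.9 K)/0.5911 = 381 W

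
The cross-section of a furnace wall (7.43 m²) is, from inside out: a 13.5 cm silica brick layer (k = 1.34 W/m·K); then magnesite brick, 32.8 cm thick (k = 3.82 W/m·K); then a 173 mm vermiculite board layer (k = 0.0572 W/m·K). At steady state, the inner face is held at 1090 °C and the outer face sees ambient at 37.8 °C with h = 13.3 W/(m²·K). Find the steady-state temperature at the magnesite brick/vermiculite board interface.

T = 1030 °C

Treat each layer as a resistance in series:
  R_silica brick = L/(kA) = 0.135/(1.34·7.43) = 0.01356 K/W
  R_magnesite brick = L/(kA) = 0.328/(3.82·7.43) = 0.01156 K/W
  R_vermiculite board = L/(kA) = 0.173/(0.0572·7.43) = 0.4071 K/W
  R_conv,out = 1/(hA) = 1/(13.3·7.43) = 0.01012 K/W
ΣR = 0.01356 + 0.01156 + 0.4071 + 0.01012 = 0.4423 K/W
Q = ΔT/ΣR = (1090 °C − 37.8 °C)/0.4423 = 2379 W
From the inner boundary to the magnesite brick/vermiculite board interface, ΣR_partial = 0.02512 K/W.
T_interface = T_in − Q·ΣR_partial = 1090 °C − (2379)(0.02512) = 1030 °C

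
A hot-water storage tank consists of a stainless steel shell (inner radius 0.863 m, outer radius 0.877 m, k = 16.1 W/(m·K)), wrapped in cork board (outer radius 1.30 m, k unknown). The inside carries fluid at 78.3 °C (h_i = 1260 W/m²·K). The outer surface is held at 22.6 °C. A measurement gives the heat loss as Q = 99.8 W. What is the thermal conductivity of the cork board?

ΣR = ΔT/Q = |78.3 − 22.6|/99.8 = 0.5581 K/W
Known resistances:
  R_conv,in = 1/(4πr²h) = 1/(4π·0.863²·1260) = 8.480×10^-5 K/W
  R_stainless steel = (1/0.863 − 1/0.877)/(4πk) = 0.01850/(4π·16.1) = 9.143×10^-5 K/W
R_cork board = ΣR − ΣR_known = 0.5581 − 1.762×10^-4 = 0.5579 K/W
(1/r₁−1/r₂)/(4πk) = 0.5579 ⇒ k = 0.3710/(4π·0.5579) = 0.0529 W/m·K

k = 0.0529 W/m·K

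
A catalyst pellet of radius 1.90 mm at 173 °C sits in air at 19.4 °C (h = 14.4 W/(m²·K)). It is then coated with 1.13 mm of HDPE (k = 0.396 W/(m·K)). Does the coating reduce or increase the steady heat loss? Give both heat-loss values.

Critical radius for a sphere: r_cr = 2k/h = 0.0550 m = 5.50 cm.
Outer radius after coating: r₂ = 0.00190 + 0.00113 = 0.00303 m.
Since r₁ < r_cr and r₂ ≤ r_cr, the coating moves toward the maximum at r_cr — heat loss rises.
Bare: R = 1/(4πr₁²h) = 1531 K/W; Q = 153.6/1531 = 0.100 W.
Coated: R = R_cond + R_conv = 641.4 K/W; Q = 153.6/641.4 = 0.239 W.

increases: 0.100 → 0.239 W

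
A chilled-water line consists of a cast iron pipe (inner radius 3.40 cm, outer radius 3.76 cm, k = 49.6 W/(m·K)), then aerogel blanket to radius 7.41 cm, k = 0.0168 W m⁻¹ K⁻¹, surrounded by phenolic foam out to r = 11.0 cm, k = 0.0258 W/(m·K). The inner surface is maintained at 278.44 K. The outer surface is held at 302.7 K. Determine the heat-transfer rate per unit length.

Series thermal resistances, inner to outer:
  R'_cast iron = ln(0.0376/0.0340)/(2πk) = 0.1006/(2π·49.6) = 3.229×10^-4 m·K/W
  R'_aerogel blanket = ln(0.0741/0.0376)/(2πk) = 0.6784/(2π·0.0168) = 6.427 m·K/W
  R'_phenolic foam = ln(0.110/0.0741)/(2πk) = 0.3951/(2π·0.0258) = 2.437 m·K/W
ΣR = 3.229×10^-4 + 6.427 + 2.437 = 8.864 m·K/W
Q' = ΔT/ΣR = (278.44 K − 302.7 K)/8.864 = -2.74 W/m
(Negative Q' ⇒ heat flows inward; heat gain = 2.74 W/m.)

Q' = 2.74 W/m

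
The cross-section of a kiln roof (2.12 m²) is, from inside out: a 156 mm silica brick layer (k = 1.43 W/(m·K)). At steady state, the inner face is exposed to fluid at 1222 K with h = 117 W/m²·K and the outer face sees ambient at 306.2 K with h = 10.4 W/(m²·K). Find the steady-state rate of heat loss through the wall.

Q = 9.08 kW

Resistance network (inner→outer):
  R_conv,in = 1/(hA) = 1/(117·2.12) = 0.004032 K/W
  R_silica brick = L/(kA) = 0.156/(1.43·2.12) = 0.05146 K/W
  R_conv,out = 1/(hA) = 1/(10.4·2.12) = 0.04536 K/W
ΣR = 0.004032 + 0.05146 + 0.04536 = 0.1009 K/W
Q = ΔT/ΣR = (1222 K − 306.2 K)/0.1009 = 9080 W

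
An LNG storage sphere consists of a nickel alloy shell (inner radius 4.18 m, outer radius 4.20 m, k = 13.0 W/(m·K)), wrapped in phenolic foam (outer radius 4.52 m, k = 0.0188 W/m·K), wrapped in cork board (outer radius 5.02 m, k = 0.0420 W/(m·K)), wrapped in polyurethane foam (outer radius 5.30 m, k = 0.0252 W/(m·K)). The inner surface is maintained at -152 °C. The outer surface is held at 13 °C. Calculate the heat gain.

Resistance network (inner→outer):
  R_nickel alloy = (1/4.18 − 1/4.20)/(4πk) = 0.001139/(4π·13.0) = 6.974×10^-6 K/W
  R_phenolic foam = (1/4.20 − 1/4.52)/(4πk) = 0.01686/(4π·0.0188) = 0.07135 K/W
  R_cork board = (1/4.52 − 1/5.02)/(4πk) = 0.02204/(4π·0.0420) = 0.04175 K/W
  R_polyurethane foam = (1/5.02 − 1/5.30)/(4πk) = 0.01052/(4π·0.0252) = 0.03323 K/W
ΣR = 6.974×10^-6 + 0.07135 + 0.04175 + 0.03323 = 0.1463 K/W
Q = ΔT/ΣR = (-152 °C − 13 °C)/0.1463 = -1130 W
(Negative Q ⇒ heat flows inward; heat gain = 1130 W.)

Q = 1130 W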